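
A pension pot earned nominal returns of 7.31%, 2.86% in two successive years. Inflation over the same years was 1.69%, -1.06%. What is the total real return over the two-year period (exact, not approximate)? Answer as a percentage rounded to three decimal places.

Compound the nominal returns: 1.0731 × 1.0286 = 1.103791.
Compound inflation: 1.0169 × 0.9894 = 1.006121.
Deflate: 1.103791 / 1.006121 = 1.097076.
Total real return = 1.097076 − 1 → 9.708%.

9.708%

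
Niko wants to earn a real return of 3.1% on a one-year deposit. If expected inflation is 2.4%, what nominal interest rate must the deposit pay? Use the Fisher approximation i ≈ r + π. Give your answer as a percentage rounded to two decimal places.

5.50%

i ≈ r + π = 3.1% + 2.4% = 5.50%.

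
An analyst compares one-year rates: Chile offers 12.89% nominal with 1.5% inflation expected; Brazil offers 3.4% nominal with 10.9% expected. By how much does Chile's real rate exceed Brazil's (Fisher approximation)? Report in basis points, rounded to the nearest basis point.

Chile: 12.89% − 1.5% = 11.390%
Brazil: 3.4% − 10.9% = -7.500%
Differential = 18.890% → 1889 basis points.

1889 basis points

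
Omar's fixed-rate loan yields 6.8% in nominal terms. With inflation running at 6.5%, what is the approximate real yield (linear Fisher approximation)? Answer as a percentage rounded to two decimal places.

0.30%

r ≈ i − π = 6.8% − 6.5% = 0.30%.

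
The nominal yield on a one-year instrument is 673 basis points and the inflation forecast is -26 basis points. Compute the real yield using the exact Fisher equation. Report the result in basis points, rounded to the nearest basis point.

1 + r = 1.06730 / 0.99740 = 1.070082
r = 1.070082 − 1 = 7.0082%, i.e. 701 basis points.

701 basis points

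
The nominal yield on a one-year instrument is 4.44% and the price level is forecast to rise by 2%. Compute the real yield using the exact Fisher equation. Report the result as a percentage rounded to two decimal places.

By the Fisher identity, 1 + r = (1 + i)/(1 + π).
1 + r = 1.04440 / 1.02000 = 1.023922
r = 1.023922 − 1 = 2.3922%, i.e. 2.39%.

2.39%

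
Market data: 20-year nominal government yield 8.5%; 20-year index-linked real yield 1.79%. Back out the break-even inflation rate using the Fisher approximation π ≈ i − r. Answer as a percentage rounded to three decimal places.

π ≈ i − r = 8.5% − 1.79% → 6.710%.

6.710%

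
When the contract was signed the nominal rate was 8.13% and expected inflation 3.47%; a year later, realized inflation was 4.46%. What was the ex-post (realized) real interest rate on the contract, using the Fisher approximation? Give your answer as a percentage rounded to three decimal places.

3.670%

Ex-post: 8.13% − 4.46% = 3.670%
So the realized real rate is 3.670%.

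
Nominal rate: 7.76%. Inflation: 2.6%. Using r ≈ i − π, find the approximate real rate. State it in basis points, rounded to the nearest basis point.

r ≈ i − π = 7.76% − 2.6% = 516 basis points.

516 basis points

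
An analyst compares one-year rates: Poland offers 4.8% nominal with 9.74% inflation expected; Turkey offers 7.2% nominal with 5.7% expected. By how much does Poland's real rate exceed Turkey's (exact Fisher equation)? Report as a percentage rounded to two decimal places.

-5.92%

Poland: (1 + 0.0480)/(1 + 0.0974) − 1 = -4.5015%
Turkey: (1 + 0.0720)/(1 + 0.0570) − 1 = 1.4191%
Differential = -4.5015% − 1.4191% = -5.9207% → -5.92%.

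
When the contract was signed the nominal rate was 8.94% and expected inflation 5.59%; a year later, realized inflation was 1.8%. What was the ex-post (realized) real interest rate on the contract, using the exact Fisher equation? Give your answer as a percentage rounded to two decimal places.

Ex-post: (1 + 0.0894)/(1 + 0.0180) − 1 = 7.0138%
So the realized real rate is 7.01%.

7.01%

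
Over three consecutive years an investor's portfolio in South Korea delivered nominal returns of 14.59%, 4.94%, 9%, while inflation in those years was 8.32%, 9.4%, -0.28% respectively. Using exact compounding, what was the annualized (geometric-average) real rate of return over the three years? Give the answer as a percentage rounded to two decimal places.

Compound the nominal returns: 1.1459 × 1.0494 × 1.0900 = 1.31073313.
Compound inflation: 1.0832 × 1.0940 × 0.9972 = 1.18170274.
Deflate: 1.31073313 / 1.18170274 = 1.10919023.
Annualized real rate = 1.10919023^(1/3) − 1 = 3.5147% → 3.51%.

3.51%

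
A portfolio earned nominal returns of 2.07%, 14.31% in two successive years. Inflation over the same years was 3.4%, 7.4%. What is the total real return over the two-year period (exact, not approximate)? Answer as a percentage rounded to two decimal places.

Compound the nominal returns: 1.0207 × 1.1431 = 1.166762.
Compound inflation: 1.0340 × 1.0740 = 1.110516.
Deflate: 1.166762 / 1.110516 = 1.050649.
Total real return = 1.050649 − 1 → 5.06%.

5.06%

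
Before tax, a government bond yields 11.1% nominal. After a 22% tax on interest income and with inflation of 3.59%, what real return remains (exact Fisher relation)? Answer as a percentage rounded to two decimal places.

4.89%

After-tax nominal return = 11.1% × (1 − 0.22) = 8.6580%.
1 + r = 1.08658 / 1.03590 = 1.048924
After-tax real rate = 1.048924 − 1 → 4.89%.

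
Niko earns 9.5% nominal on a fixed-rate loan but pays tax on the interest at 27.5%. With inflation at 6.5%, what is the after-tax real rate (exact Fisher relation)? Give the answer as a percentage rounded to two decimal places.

0.36%

After-tax nominal return = 9.5% × (1 − 0.275) = 6.8875%.
1 + r = 1.068875 / 1.06500 = 1.003638
After-tax real rate = 1.003638 − 1 → 0.36%.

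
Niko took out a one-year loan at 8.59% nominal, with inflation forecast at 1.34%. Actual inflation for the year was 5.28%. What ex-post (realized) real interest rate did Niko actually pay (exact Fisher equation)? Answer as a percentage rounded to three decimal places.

Ex-post: (1 + 0.0859)/(1 + 0.0528) − 1 = 3.1440%
So the realized real rate is 3.144%.

3.144%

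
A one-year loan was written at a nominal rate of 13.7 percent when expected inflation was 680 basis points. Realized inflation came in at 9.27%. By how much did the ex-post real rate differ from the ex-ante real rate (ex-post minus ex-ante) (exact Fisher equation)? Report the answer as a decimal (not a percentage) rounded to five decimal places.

Ex-ante: (1 + 0.1370)/(1 + 0.0680) − 1 = 6.460674%
Ex-post: (1 + 0.1370)/(1 + 0.0927) − 1 = 4.054178%
Difference (ex-post − ex-ante) = -2.406496% → -0.02406.

-0.02406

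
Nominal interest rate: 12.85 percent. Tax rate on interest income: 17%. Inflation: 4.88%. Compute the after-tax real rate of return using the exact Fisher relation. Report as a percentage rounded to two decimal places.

After-tax nominal return = 12.85% × (1 − 0.17) = 10.6655%.
1 + r = 1.106655 / 1.04880 = 1.055163
After-tax real rate = 1.055163 − 1 → 5.52%.

5.52%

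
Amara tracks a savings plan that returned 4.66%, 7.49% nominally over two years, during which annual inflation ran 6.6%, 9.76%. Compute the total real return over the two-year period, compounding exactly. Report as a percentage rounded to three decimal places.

Nominal growth factor = 1.0466 × 1.0749 = 1.124990
Price-level growth factor = 1.0660 × 1.0976 = 1.170042
Real growth factor = 1.124990 / 1.170042 = 0.961496
Total real return = 0.961496 − 1 → -3.850%.

-3.850%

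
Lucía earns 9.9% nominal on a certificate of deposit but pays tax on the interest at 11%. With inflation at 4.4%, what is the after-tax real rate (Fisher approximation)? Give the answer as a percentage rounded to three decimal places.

After-tax nominal return = 9.9% × (1 − 0.11) = 8.8110%.
r ≈ 8.8110% − 4.4% → 4.411%.

4.411%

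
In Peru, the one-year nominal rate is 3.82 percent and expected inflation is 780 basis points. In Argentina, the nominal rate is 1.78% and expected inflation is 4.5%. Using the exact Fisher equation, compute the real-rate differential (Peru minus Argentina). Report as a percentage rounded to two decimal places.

Peru: (1 + 0.0382)/(1 + 0.0780) − 1 = -3.6920%
Argentina: (1 + 0.0178)/(1 + 0.0450) − 1 = -2.6029%
Differential = -3.6920% − (-2.6029%) = -1.0892% → -1.09%.

-1.09%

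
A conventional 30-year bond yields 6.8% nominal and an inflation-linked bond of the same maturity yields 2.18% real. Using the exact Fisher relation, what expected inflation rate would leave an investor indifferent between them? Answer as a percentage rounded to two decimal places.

4.52%

(1 + π) = (1 + i)/(1 + r) = 1.06800 / 1.02180 = 1.045214
Break-even inflation = 1.045214 − 1 → 4.52%.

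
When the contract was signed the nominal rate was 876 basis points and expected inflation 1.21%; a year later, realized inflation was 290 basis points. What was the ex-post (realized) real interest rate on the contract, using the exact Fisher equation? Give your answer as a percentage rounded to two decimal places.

5.69%

Ex-post: (1 + 0.0876)/(1 + 0.0290) − 1 = 5.6948%
So the realized real rate is 5.69%.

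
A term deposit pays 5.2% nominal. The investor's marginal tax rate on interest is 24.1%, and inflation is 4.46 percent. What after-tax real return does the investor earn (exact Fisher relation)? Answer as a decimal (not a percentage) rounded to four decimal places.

-0.0049

After-tax nominal return = 5.2% × (1 − 0.241) = 3.9468%.
1 + r = 1.039468 / 1.04460 = 0.995087
After-tax real rate = 0.995087 − 1 → -0.0049.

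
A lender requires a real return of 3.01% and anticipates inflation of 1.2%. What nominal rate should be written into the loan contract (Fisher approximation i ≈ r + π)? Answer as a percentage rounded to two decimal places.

i ≈ r + π = 3.01% + 1.2% = 4.21%.

4.21%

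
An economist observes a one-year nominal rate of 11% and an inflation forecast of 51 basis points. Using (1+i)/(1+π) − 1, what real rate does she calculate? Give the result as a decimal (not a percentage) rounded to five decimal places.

0.10437

By the Fisher identity, 1 + r = (1 + i)/(1 + π).
1 + r = 1.11000 / 1.00510 = 1.104368
r = 1.104368 − 1 = 10.4368%, i.e. 0.10437.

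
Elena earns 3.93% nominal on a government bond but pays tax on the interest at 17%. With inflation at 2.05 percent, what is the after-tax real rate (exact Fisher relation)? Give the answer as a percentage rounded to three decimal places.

1.188%

After-tax nominal return = 3.93% × (1 − 0.17) = 3.2619%.
1 + r = 1.032619 / 1.02050 = 1.011876
After-tax real rate = 1.011876 − 1 → 1.188%.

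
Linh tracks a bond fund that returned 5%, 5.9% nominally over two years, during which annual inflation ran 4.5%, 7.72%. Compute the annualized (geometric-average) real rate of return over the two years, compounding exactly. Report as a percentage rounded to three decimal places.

-0.611%

Compound the nominal returns: 1.0500 × 1.0590 = 1.111950000.
Compound inflation: 1.0450 × 1.0772 = 1.125674000.
Deflate: 1.111950000 / 1.125674000 = 0.987808193.
Annualized real rate = 0.987808193^(1/2) − 1 = -0.61146% → -0.611%.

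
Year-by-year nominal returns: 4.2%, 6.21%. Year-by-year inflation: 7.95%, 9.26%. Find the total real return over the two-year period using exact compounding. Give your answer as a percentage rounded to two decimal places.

-6.17%

Compound the nominal returns: 1.0420 × 1.0621 = 1.106708.
Compound inflation: 1.0795 × 1.0926 = 1.179462.
Deflate: 1.106708 / 1.179462 = 0.938316.
Total real return = 0.938316 − 1 → -6.17%.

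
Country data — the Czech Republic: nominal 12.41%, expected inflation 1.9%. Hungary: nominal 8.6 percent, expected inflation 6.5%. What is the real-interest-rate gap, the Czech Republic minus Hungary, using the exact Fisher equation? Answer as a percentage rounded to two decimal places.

8.34%

The Czech Republic: (1 + 0.1241)/(1 + 0.0190) − 1 = 10.3140%
Hungary: (1 + 0.0860)/(1 + 0.0650) − 1 = 1.9718%
Differential = 10.3140% − 1.9718% = 8.3422% → 8.34%.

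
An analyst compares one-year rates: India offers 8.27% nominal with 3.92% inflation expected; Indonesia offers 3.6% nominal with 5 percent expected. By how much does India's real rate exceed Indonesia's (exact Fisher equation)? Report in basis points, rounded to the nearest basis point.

552 basis points

India: (1 + 0.0827)/(1 + 0.0392) − 1 = 4.1859%
Indonesia: (1 + 0.0360)/(1 + 0.0500) − 1 = -1.3333%
Differential = 4.1859% − (-1.3333%) = 5.5192% → 552 basis points.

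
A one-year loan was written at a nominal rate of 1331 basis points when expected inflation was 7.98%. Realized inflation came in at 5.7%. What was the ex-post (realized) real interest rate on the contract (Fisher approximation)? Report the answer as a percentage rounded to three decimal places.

Ex-post: 13.31% − 5.7% = 7.610%
So the realized real rate is 7.610%.

7.610%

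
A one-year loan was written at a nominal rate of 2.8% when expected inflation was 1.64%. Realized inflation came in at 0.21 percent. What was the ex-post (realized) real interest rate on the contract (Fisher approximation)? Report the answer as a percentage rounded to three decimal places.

2.590%

Ex-post: 2.8% − 0.21% = 2.590%
So the realized real rate is 2.590%.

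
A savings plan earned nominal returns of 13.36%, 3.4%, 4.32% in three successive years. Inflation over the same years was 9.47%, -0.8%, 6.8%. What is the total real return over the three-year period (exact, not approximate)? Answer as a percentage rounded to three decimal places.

Nominal growth factor = 1.1336 × 1.0340 × 1.0432 = 1.222779
Price-level growth factor = 1.0947 × 0.9920 × 1.0680 = 1.159786
Real growth factor = 1.222779 / 1.159786 = 1.054314
Total real return = 1.054314 − 1 → 5.431%.

5.431%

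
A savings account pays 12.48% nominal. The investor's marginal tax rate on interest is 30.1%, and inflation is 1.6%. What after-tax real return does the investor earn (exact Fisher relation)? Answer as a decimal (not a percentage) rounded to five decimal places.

0.07011

After-tax nominal return = 12.48% × (1 − 0.301) = 8.72352%.
1 + r = 1.0872352 / 1.01600 = 1.070113
After-tax real rate = 1.070113 − 1 → 0.07011.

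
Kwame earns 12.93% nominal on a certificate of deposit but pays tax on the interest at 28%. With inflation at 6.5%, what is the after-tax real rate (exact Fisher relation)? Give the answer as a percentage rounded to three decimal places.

After-tax nominal return = 12.93% × (1 − 0.28) = 9.3096%.
1 + r = 1.093096 / 1.06500 = 1.026381
After-tax real rate = 1.026381 − 1 → 2.638%.

2.638%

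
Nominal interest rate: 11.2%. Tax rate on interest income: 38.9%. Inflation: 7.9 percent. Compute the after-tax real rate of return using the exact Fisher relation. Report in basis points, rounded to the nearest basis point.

-98 basis points

After-tax nominal return = 11.2% × (1 − 0.389) = 6.8432%.
1 + r = 1.068432 / 1.07900 = 0.990206
After-tax real rate = 0.990206 − 1 → -98 basis points.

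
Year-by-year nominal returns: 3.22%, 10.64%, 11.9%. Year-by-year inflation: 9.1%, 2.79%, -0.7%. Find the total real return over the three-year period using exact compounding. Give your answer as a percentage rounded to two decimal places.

14.76%

Nominal growth factor = 1.0322 × 1.1064 × 1.1190 = 1.277927
Price-level growth factor = 1.0910 × 1.0279 × 0.9930 = 1.113589
Real growth factor = 1.277927 / 1.113589 = 1.147575
Total real return = 1.147575 − 1 → 14.76%.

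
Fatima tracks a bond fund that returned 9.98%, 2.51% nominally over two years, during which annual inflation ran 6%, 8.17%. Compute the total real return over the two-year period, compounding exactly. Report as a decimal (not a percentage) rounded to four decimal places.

Nominal growth factor = 1.0998 × 1.0251 = 1.127405
Price-level growth factor = 1.0600 × 1.0817 = 1.146602
Real growth factor = 1.127405 / 1.146602 = 0.983257
Total real return = 0.983257 − 1 → -0.0167.

-0.0167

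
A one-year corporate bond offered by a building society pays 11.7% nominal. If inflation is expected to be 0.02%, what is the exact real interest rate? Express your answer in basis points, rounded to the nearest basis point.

1 + r = 1.11700 / 1.00020 = 1.116777
r = 1.116777 − 1 = 11.6777%, i.e. 1168 basis points.

1168 basis points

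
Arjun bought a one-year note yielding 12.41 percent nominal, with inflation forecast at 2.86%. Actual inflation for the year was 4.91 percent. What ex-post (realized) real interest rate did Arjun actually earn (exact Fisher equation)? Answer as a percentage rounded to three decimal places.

7.149%

Ex-post: (1 + 0.1241)/(1 + 0.0491) − 1 = 7.1490%
So the realized real rate is 7.149%.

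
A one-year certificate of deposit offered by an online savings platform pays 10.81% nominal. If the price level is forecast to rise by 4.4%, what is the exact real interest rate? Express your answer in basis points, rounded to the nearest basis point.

By the Fisher equation, 1 + r = (1 + i)/(1 + π).
1 + r = 1.10810 / 1.04400 = 1.061398
r = 1.061398 − 1 = 6.1398%, i.e. 614 basis points.

614 basis points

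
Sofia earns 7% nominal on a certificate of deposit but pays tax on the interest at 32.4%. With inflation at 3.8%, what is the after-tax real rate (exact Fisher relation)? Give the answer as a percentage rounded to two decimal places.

After-tax nominal return = 7% × (1 − 0.324) = 4.7320%.
1 + r = 1.04732 / 1.03800 = 1.008979
After-tax real rate = 1.008979 − 1 → 0.90%.

0.90%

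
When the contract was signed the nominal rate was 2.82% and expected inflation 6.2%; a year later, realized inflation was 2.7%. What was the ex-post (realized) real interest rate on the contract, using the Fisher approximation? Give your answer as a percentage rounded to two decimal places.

Ex-post: 2.82% − 2.7% = 0.120%
So the realized real rate is 0.12%.

0.12%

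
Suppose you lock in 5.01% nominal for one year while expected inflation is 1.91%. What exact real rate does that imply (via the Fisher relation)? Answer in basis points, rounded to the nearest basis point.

304 basis points

1 + r = 1.05010 / 1.01910 = 1.030419
r = 1.030419 − 1 = 3.0419%, i.e. 304 basis points.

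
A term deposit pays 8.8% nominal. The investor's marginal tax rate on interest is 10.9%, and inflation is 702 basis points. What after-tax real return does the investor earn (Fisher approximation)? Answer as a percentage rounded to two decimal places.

After-tax nominal return = 8.8% × (1 − 0.109) = 7.8408%.
r ≈ 7.8408% − 7.02% → 0.82%.

0.82%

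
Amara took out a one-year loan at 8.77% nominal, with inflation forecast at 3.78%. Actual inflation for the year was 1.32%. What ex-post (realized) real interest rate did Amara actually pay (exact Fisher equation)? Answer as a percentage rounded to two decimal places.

7.35%

Ex-post: (1 + 0.0877)/(1 + 0.0132) − 1 = 7.3529%
So the realized real rate is 7.35%.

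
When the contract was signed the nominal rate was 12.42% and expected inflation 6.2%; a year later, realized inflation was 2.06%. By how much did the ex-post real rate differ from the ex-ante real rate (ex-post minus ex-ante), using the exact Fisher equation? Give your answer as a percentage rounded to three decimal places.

4.294%

Ex-ante: (1 + 0.1242)/(1 + 0.0620) − 1 = 5.8569%
Ex-post: (1 + 0.1242)/(1 + 0.0206) − 1 = 10.1509%
Difference (ex-post − ex-ante) = 4.2940% → 4.294%.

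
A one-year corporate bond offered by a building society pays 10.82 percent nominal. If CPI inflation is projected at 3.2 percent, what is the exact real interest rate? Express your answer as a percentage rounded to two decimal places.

1 + r = 1.10820 / 1.03200 = 1.073837
r = 1.073837 − 1 = 7.3837%, i.e. 7.38%.

7.38%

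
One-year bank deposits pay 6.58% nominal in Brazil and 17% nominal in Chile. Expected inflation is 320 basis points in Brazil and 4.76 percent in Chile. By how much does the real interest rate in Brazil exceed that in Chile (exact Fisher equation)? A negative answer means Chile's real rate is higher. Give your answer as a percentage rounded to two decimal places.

-8.41%

Brazil: (1 + 0.0658)/(1 + 0.0320) − 1 = 3.2752%
Chile: (1 + 0.1700)/(1 + 0.0476) − 1 = 11.6838%
Differential = 3.2752% − 11.6838% = -8.4087% → -8.41%.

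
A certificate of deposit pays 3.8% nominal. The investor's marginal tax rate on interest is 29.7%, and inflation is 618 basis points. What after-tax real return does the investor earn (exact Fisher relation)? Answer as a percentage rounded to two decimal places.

-3.30%

After-tax nominal return = 3.8% × (1 − 0.297) = 2.6714%.
1 + r = 1.026714 / 1.06180 = 0.966956
After-tax real rate = 0.966956 − 1 → -3.30%.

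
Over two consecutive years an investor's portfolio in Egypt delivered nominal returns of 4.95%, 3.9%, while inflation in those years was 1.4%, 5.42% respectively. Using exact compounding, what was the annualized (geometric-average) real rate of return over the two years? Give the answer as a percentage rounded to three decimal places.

Compound the nominal returns: 1.0495 × 1.0390 = 1.09043050.
Compound inflation: 1.0140 × 1.0542 = 1.06895880.
Deflate: 1.09043050 / 1.06895880 = 1.02008656.
Annualized real rate = 1.02008656^(1/2) − 1 = 0.9993% → 0.999%.

0.999%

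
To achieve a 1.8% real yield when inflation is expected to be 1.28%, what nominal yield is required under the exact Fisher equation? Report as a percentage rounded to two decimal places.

(1 + i) = (1 + r)(1 + π) = 1.01800 × 1.01280 = 1.0310304
i = 1.0310304 − 1, so the required nominal rate is 3.10%.

3.10%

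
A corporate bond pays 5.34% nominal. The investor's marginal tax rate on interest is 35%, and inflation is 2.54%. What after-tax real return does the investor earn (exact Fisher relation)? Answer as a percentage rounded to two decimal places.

After-tax nominal return = 5.34% × (1 − 0.35) = 3.4710%.
1 + r = 1.03471 / 1.02540 = 1.009079
After-tax real rate = 1.009079 − 1 → 0.91%.

0.91%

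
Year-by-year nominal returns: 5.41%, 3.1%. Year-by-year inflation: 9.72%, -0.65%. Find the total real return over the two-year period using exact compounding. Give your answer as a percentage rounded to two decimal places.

Nominal growth factor = 1.0541 × 1.0310 = 1.086777
Price-level growth factor = 1.0972 × 0.9935 = 1.090068
Real growth factor = 1.086777 / 1.090068 = 0.996981
Total real return = 0.996981 − 1 → -0.30%.

-0.30%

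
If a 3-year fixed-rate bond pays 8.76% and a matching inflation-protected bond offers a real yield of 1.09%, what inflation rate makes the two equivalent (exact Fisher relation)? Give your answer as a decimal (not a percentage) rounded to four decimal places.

0.0759

(1 + π) = (1 + i)/(1 + r) = 1.08760 / 1.01090 = 1.075873
Break-even inflation = 1.075873 − 1 → 0.0759.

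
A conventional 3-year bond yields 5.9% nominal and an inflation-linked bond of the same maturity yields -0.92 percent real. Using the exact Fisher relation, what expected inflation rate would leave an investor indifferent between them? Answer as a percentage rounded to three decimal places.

6.883%

(1 + π) = (1 + i)/(1 + r) = 1.05900 / 0.99080 = 1.068833
Break-even inflation = 1.068833 − 1 → 6.883%.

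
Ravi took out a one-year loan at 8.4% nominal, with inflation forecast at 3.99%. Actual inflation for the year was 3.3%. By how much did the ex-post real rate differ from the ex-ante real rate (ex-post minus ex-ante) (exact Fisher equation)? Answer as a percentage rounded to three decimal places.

Ex-ante: (1 + 0.0840)/(1 + 0.0399) − 1 = 4.2408%
Ex-post: (1 + 0.0840)/(1 + 0.0330) − 1 = 4.9371%
Difference (ex-post − ex-ante) = 0.6963% → 0.696%.

0.696%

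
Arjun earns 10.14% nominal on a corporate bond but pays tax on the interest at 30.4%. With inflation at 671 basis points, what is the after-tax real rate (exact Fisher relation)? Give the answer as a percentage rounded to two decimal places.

0.33%

After-tax nominal return = 10.14% × (1 − 0.304) = 7.05744%.
1 + r = 1.0705744 / 1.06710 = 1.003256
After-tax real rate = 1.003256 − 1 → 0.33%.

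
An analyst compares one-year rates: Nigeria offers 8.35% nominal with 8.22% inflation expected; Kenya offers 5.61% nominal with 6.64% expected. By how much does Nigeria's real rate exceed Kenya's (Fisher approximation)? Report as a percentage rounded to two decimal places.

1.16%

Nigeria: 8.35% − 8.22% = 0.130%
Kenya: 5.61% − 6.64% = -1.030%
Differential = 1.160% → 1.16%.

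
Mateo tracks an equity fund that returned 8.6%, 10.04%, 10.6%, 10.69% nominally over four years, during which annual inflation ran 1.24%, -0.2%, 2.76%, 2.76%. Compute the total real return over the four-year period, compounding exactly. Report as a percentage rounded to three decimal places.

37.124%

Nominal growth factor = 1.0860 × 1.1004 × 1.1060 × 1.1069 = 1.462999
Price-level growth factor = 1.0124 × 0.9980 × 1.0276 × 1.0276 = 1.066918
Real growth factor = 1.462999 / 1.066918 = 1.371239
Total real return = 1.371239 − 1 → 37.124%.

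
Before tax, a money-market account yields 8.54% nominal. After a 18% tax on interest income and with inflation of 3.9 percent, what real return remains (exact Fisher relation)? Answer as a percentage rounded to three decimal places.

After-tax nominal return = 8.54% × (1 − 0.18) = 7.0028%.
1 + r = 1.070028 / 1.03900 = 1.029863
After-tax real rate = 1.029863 − 1 → 2.986%.

2.986%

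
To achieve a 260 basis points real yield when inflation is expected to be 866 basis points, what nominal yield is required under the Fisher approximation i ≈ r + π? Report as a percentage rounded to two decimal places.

i ≈ r + π = 2.6% + 8.66% = 11.26%.

11.26%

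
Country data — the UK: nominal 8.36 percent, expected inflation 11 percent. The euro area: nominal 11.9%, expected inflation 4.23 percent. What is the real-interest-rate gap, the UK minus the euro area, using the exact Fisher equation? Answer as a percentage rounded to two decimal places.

-9.74%

The UK: (1 + 0.0836)/(1 + 0.1100) − 1 = -2.3784%
The euro area: (1 + 0.1190)/(1 + 0.0423) − 1 = 7.3587%
Differential = -2.3784% − 7.3587% = -9.7371% → -9.74%.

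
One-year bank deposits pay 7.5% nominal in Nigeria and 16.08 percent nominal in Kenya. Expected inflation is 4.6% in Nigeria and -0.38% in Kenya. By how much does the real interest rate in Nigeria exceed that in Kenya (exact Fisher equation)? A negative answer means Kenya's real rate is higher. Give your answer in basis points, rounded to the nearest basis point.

Nigeria: (1 + 0.0750)/(1 + 0.0460) − 1 = 2.7725%
Kenya: (1 + 0.1608)/(1 − 0.0038) − 1 = 16.5228%
Differential = 2.7725% − 16.5228% = -13.7503% → -1375 basis points.

-1375 basis points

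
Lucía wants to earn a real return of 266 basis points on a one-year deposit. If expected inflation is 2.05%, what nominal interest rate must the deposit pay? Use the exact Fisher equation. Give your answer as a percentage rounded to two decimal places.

(1 + i) = (1 + r)(1 + π) = 1.02660 × 1.02050 = 1.0476453
i = 1.0476453 − 1, so the required nominal rate is 4.76%.

4.76%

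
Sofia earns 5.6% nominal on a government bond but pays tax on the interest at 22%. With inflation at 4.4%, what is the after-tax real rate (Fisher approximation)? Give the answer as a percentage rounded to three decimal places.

-0.032%

After-tax nominal return = 5.6% × (1 − 0.22) = 4.3680%.
r ≈ 4.3680% − 4.4% → -0.032%.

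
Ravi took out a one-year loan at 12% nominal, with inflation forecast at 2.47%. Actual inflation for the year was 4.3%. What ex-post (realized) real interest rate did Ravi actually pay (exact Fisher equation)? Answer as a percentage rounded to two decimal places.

Ex-post: (1 + 0.1200)/(1 + 0.0430) − 1 = 7.3826%
So the realized real rate is 7.38%.

7.38%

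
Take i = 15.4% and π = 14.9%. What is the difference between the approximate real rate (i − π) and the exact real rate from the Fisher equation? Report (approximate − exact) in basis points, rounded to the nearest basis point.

Approximate: r ≈ 15.400% − 14.900% = 0.5000%
Exact: (1 + 0.1540)/(1 + 0.1490) − 1 = 0.4352%
Error = 0.5000% − 0.4352% = 0.0648% → 6 basis points.

6 basis points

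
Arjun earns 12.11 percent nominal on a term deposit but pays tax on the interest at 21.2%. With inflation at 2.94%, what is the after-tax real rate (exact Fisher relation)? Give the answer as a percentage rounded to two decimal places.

6.41%

After-tax nominal return = 12.11% × (1 − 0.212) = 9.54268%.
1 + r = 1.0954268 / 1.02940 = 1.064141
After-tax real rate = 1.064141 − 1 → 6.41%.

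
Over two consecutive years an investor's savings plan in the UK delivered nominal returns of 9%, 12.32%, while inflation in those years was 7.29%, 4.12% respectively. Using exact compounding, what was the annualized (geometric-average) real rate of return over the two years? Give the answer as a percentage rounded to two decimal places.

Nominal growth factor = 1.0900 × 1.1232 = 1.22428800
Price-level growth factor = 1.0729 × 1.0412 = 1.11710348
Real growth factor = 1.22428800 / 1.11710348 = 1.09594860
Annualized real rate = 1.09594860^(1/2) − 1 = 4.6876% → 4.69%.

4.69%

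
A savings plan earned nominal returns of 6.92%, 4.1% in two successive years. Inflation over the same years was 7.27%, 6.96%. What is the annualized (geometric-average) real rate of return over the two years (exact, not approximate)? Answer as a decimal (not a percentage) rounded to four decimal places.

Nominal growth factor = 1.0692 × 1.0410 = 1.11303720
Price-level growth factor = 1.0727 × 1.0696 = 1.14735992
Real growth factor = 1.11303720 / 1.14735992 = 0.97008548
Annualized real rate = 0.97008548^(1/2) − 1 = -1.5071% → -0.0151.

-0.0151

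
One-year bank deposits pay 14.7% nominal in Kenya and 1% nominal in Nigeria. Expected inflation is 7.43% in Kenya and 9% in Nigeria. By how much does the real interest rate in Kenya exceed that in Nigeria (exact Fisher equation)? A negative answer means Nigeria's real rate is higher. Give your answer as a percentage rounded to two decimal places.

Kenya: (1 + 0.1470)/(1 + 0.0743) − 1 = 6.7672%
Nigeria: (1 + 0.0100)/(1 + 0.0900) − 1 = -7.3394%
Differential = 6.7672% − (-7.3394%) = 14.1066% → 14.11%.

14.11%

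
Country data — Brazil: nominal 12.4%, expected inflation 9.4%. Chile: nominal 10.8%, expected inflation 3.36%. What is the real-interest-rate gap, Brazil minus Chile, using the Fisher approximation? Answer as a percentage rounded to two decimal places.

Brazil: 12.4% − 9.4% = 3.000%
Chile: 10.8% − 3.36% = 7.440%
Differential = -4.440% → -4.44%.

-4.44%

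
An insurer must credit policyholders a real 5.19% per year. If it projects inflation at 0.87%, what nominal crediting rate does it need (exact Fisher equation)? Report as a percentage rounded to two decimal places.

6.11%

(1 + i) = (1 + r)(1 + π) = 1.05190 × 1.00870 = 1.06105153
i = 1.06105153 − 1, so the required nominal rate is 6.11%.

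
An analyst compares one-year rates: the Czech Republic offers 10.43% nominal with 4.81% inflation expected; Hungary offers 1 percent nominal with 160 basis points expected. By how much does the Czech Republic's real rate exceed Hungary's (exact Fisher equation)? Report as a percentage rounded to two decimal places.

The Czech Republic: (1 + 0.1043)/(1 + 0.0481) − 1 = 5.3621%
Hungary: (1 + 0.0100)/(1 + 0.0160) − 1 = -0.5906%
Differential = 5.3621% − (-0.5906%) = 5.9526% → 5.95%.

5.95%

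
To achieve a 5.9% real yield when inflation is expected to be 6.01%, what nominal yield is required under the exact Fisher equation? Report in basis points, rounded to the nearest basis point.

1226 basis points

(1 + i) = (1 + r)(1 + π) = 1.05900 × 1.06010 = 1.1226459
i = 1.1226459 − 1, so the required nominal rate is 1226 basis points.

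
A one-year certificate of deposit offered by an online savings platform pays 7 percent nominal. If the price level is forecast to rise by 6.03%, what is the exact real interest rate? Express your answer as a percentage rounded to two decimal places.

0.91%

By the Fisher relation, 1 + r = (1 + i)/(1 + π).
1 + r = 1.07000 / 1.06030 = 1.009148
r = 1.009148 − 1 = 0.9148%, i.e. 0.91%.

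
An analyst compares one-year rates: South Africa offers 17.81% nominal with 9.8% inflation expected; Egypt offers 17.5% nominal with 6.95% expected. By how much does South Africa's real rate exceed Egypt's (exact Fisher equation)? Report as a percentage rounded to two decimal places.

South Africa: (1 + 0.1781)/(1 + 0.0980) − 1 = 7.2951%
Egypt: (1 + 0.1750)/(1 + 0.0695) − 1 = 9.8644%
Differential = 7.2951% − 9.8644% = -2.5693% → -2.57%.

-2.57%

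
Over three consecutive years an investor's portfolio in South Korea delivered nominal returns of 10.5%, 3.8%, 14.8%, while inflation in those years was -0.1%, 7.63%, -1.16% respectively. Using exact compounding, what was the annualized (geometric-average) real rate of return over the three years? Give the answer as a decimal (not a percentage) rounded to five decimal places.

0.07405

Compound the nominal returns: 1.1050 × 1.0380 × 1.1480 = 1.31674452.
Compound inflation: 0.9990 × 1.0763 × 0.9884 = 1.06275111.
Deflate: 1.31674452 / 1.06275111 = 1.23899614.
Annualized real rate = 1.23899614^(1/3) − 1 = 7.4047% → 0.07405.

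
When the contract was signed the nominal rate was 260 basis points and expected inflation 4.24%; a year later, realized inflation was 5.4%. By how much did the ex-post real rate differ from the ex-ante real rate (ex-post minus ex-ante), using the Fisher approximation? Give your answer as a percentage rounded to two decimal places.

Ex-ante: 2.6% − 4.24% = -1.640%
Ex-post: 2.6% − 5.4% = -2.800%
Difference (ex-post − ex-ante) = -1.1600% → -1.16%.

-1.16%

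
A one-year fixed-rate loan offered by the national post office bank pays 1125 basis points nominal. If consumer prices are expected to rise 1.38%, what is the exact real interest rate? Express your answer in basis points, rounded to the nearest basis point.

1 + r = 1.11250 / 1.01380 = 1.097356
r = 1.097356 − 1 = 9.7356%, i.e. 974 basis points.

974 basis points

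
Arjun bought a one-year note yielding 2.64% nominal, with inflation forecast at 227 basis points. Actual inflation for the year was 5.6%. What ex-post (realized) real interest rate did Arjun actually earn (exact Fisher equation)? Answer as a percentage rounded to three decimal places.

Ex-post: (1 + 0.0264)/(1 + 0.0560) − 1 = -2.8030%
So the realized real rate is -2.803%.

-2.803%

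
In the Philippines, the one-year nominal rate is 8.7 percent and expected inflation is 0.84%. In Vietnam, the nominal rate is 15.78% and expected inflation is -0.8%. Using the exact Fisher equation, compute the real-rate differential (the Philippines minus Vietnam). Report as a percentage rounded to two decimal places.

-8.92%

The Philippines: (1 + 0.0870)/(1 + 0.0084) − 1 = 7.7945%
Vietnam: (1 + 0.1578)/(1 − 0.0080) − 1 = 16.7137%
Differential = 7.7945% − 16.7137% = -8.9192% → -8.92%.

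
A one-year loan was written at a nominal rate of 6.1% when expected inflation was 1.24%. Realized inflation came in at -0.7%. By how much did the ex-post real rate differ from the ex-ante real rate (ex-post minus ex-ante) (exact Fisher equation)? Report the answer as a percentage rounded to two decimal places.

Ex-ante: (1 + 0.0610)/(1 + 0.0124) − 1 = 4.8005%
Ex-post: (1 + 0.0610)/(1 − 0.0070) − 1 = 6.8479%
Difference (ex-post − ex-ante) = 2.0475% → 2.05%.

2.05%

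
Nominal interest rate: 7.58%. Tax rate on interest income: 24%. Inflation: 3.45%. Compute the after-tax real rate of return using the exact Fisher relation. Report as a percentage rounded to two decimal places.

2.23%

After-tax nominal return = 7.58% × (1 − 0.24) = 5.7608%.
1 + r = 1.057608 / 1.03450 = 1.022337
After-tax real rate = 1.022337 − 1 → 2.23%.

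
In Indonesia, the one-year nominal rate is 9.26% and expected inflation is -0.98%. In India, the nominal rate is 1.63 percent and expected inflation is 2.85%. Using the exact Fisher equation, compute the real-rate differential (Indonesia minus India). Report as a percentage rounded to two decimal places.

Indonesia: (1 + 0.0926)/(1 − 0.0098) − 1 = 10.3413%
India: (1 + 0.0163)/(1 + 0.0285) − 1 = -1.1862%
Differential = 10.3413% − (-1.1862%) = 11.5275% → 11.53%.

11.53%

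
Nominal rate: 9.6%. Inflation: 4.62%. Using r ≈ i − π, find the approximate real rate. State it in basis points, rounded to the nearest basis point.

498 basis points

r ≈ i − π = 9.6% − 4.62% = 498 basis points.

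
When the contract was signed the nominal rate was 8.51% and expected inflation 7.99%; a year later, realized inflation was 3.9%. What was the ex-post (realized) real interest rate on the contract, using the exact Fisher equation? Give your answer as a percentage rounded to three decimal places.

4.437%

Ex-post: (1 + 0.0851)/(1 + 0.0390) − 1 = 4.4370%
So the realized real rate is 4.437%.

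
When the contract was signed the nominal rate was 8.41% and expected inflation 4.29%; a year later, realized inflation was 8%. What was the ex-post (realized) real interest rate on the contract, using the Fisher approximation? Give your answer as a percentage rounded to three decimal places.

0.410%

Ex-post: 8.41% − 8% = 0.410%
So the realized real rate is 0.410%.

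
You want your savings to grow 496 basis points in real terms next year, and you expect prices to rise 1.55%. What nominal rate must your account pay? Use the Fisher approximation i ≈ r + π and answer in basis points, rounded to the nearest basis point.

i ≈ r + π = 4.96% + 1.55% = 651 basis points.

651 basis points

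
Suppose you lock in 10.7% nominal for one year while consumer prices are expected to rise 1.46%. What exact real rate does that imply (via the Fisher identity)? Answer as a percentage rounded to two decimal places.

9.11%

By the Fisher identity, 1 + r = (1 + i)/(1 + π).
1 + r = 1.10700 / 1.01460 = 1.091070
r = 1.091070 − 1 = 9.1070%, i.e. 9.11%.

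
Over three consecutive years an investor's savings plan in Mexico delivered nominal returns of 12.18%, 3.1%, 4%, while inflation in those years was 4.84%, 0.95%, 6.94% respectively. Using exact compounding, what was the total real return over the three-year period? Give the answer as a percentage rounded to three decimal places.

6.276%

Compound the nominal returns: 1.1218 × 1.0310 × 1.0400 = 1.202839.
Compound inflation: 1.0484 × 1.0095 × 1.0694 = 1.131810.
Deflate: 1.202839 / 1.131810 = 1.062757.
Total real return = 1.062757 − 1 → 6.276%.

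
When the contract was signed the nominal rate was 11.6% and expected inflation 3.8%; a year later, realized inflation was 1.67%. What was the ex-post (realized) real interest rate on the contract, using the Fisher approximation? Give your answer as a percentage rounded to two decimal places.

9.93%

Ex-post: 11.6% − 1.67% = 9.930%
So the realized real rate is 9.93%.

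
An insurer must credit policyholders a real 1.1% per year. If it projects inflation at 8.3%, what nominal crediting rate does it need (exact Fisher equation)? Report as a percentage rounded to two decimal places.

9.49%

(1 + i) = (1 + r)(1 + π) = 1.01100 × 1.08300 = 1.094913
i = 1.094913 − 1, so the required nominal rate is 9.49%.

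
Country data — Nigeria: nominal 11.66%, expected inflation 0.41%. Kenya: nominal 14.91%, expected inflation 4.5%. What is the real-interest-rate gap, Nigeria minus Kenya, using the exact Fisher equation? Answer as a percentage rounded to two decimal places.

1.24%

Nigeria: (1 + 0.1166)/(1 + 0.0041) − 1 = 11.2041%
Kenya: (1 + 0.1491)/(1 + 0.0450) − 1 = 9.9617%
Differential = 11.2041% − 9.9617% = 1.2423% → 1.24%.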